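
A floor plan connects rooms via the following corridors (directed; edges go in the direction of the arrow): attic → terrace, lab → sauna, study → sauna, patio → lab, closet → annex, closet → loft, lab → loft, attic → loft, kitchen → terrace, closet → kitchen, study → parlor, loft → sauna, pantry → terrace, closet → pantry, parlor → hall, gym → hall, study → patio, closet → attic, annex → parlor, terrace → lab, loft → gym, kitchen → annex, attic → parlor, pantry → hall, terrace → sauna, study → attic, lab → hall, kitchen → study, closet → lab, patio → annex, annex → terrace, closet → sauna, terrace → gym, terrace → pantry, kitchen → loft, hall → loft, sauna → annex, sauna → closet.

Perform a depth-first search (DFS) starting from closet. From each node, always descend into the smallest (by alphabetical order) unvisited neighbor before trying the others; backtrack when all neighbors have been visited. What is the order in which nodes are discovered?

closet annex parlor hall loft gym sauna terrace lab pantry attic kitchen study patio

Visit closet
closet → annex
annex → parlor
parlor → hall
hall → loft
loft → gym
loft → sauna
annex → terrace
terrace → lab
terrace → pantry
closet → attic
closet → kitchen
kitchen → study
study → patio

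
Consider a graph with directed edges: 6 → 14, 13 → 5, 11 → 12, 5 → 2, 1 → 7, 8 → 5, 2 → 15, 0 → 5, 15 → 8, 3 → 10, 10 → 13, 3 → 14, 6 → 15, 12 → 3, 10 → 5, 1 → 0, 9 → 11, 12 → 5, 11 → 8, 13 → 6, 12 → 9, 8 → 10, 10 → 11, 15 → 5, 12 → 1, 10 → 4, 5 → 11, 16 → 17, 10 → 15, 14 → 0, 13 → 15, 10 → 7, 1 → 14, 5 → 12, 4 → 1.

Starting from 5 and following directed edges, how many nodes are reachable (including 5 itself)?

16

BFS from 5 visits: 5, 12, 11, 2, 9, 3, 1, 8, 15, 14, 10, 7, 0, 13, 4, 6
Reachable nodes: 16 of 18 total.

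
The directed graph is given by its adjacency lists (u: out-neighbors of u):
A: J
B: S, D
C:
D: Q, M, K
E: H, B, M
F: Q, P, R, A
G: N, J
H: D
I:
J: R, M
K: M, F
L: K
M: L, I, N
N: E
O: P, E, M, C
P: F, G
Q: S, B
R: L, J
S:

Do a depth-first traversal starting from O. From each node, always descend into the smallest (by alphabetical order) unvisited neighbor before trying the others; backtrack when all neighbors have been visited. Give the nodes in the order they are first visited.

Visit O
O → C
O → E
E → B
B → D
D → K
K → F
F → A
A → J
J → M
M → I
M → L
M → N
J → R
F → P
P → G
F → Q
Q → S
E → H

O → C → E → B → D → K → F → A → J → M → I → L → N → R → P → G → Q → S → H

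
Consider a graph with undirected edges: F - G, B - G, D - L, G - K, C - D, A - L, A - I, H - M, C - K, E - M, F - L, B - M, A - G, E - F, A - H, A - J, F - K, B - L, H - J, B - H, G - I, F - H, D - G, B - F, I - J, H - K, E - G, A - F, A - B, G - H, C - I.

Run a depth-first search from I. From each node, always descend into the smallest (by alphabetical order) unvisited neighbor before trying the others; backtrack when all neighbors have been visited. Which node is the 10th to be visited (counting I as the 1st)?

Visit I
I → A
A → B
B → F
F → E
E → G
G → D
D → C
C → K
K → H
H → J
H → M
D → L

Visit order: I, A, B, F, E, G, D, C, K, H, J, M, L

H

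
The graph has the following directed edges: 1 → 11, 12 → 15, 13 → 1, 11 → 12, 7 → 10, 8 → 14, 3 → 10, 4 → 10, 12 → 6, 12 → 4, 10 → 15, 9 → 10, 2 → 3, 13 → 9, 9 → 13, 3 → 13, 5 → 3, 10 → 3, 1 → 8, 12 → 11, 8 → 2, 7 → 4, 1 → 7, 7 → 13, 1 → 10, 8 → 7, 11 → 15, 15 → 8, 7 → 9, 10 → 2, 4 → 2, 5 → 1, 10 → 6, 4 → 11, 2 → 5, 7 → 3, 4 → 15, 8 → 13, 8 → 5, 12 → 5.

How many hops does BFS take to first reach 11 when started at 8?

3

Level 0: 8
Level 1: 2, 5, 7, 13, 14
Level 2: 1, 3, 4, 9, 10
Level 3: 6, 11, 15
Level 4: 12
11 first appears at level 3.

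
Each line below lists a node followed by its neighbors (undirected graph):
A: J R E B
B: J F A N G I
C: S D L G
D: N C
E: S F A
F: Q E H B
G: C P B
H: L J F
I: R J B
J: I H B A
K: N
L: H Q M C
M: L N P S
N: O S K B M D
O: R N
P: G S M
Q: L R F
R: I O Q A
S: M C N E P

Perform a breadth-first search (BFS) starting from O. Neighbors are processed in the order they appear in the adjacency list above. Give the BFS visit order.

O, R, N, I, Q, A, S, K, B, M, D, J, L, F, E, C, P, G, H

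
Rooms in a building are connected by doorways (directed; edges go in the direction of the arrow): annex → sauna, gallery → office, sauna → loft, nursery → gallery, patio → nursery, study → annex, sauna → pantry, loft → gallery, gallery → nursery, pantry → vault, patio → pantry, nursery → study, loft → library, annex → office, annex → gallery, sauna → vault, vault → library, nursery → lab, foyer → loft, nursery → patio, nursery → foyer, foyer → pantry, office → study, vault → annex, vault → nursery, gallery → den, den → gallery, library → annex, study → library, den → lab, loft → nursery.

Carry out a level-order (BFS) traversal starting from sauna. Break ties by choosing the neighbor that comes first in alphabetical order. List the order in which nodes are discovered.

Visit sauna; enqueue loft, pantry, vault → queue [loft, pantry, vault]
Visit loft; enqueue gallery, library, nursery → queue [pantry, vault, gallery, library, nursery]
Visit pantry → queue [vault, gallery, library, nursery]
Visit vault; enqueue annex → queue [gallery, library, nursery, annex]
Visit gallery; enqueue den, office → queue [library, nursery, annex, den, office]
Visit library → queue [nursery, annex, den, office]
Visit nursery; enqueue foyer, lab, patio, study → queue [annex, den, office, foyer, lab, patio, study]
Visit annex → queue [den, office, foyer, lab, patio, study]
Visit den → queue [office, foyer, lab, patio, study]
Visit office → queue [foyer, lab, patio, study]
Visit foyer → queue [lab, patio, study]
Visit lab → queue [patio, study]
Visit patio → queue [study]
Visit study → queue []

sauna, loft, pantry, vault, gallery, library, nursery, annex, den, office, foyer, lab, patio, study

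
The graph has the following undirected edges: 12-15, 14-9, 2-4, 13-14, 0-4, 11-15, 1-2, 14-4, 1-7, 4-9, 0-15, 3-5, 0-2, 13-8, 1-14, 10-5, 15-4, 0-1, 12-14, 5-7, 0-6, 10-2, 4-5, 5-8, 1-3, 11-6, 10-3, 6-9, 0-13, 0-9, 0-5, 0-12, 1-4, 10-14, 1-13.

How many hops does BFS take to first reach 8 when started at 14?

2

Level 0: 14
Level 1: 1, 4, 9, 10, 12, 13
Level 2: 0, 2, 3, 5, 6, 7, 8, 15
Level 3: 11
8 first appears at level 2.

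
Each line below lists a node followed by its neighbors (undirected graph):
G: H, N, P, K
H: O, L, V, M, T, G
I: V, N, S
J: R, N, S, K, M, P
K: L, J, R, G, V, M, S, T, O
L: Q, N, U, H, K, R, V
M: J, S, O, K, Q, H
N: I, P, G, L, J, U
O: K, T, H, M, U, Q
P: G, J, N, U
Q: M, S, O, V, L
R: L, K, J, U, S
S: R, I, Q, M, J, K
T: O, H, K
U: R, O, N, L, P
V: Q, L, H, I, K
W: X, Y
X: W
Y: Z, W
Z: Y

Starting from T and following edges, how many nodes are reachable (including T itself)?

16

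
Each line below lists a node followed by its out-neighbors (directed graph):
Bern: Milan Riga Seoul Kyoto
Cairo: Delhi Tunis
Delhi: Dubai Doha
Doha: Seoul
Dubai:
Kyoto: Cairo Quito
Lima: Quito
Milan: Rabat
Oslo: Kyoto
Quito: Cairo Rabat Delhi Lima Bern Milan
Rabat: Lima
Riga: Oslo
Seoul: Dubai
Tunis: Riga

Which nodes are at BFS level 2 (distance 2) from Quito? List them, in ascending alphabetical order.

Level 0: Quito
Level 1: Bern, Cairo, Delhi, Lima, Milan, Rabat
Level 2: Doha, Dubai, Kyoto, Riga, Seoul, Tunis
Level 3: Oslo

Doha, Dubai, Kyoto, Riga, Seoul, Tunis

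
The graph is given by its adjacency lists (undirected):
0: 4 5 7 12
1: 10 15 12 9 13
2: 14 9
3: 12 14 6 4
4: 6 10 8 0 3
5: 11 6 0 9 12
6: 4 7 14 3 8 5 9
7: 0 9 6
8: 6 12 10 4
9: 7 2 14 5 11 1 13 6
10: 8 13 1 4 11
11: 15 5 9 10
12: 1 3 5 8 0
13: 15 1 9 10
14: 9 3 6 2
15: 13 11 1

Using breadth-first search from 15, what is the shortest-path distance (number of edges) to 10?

2

Level 0: 15
Level 1: 1, 11, 13
Level 2: 5, 9, 10, 12
Level 3: 0, 2, 3, 4, 6, 7, 8, 14
10 first appears at level 2.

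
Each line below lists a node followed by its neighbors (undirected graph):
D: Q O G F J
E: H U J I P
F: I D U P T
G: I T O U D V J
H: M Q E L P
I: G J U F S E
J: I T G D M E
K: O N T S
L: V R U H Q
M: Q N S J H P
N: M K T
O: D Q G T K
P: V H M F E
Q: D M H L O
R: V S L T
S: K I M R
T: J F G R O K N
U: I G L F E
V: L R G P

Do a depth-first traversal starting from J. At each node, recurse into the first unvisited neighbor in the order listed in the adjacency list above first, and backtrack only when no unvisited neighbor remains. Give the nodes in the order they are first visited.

Visit J
J → I
I → G
G → T
T → F
F → D
D → Q
Q → M
M → N
N → K
K → O
K → S
S → R
R → V
V → L
L → U
U → E
E → H
H → P

J → I → G → T → F → D → Q → M → N → K → O → S → R → V → L → U → E → H → P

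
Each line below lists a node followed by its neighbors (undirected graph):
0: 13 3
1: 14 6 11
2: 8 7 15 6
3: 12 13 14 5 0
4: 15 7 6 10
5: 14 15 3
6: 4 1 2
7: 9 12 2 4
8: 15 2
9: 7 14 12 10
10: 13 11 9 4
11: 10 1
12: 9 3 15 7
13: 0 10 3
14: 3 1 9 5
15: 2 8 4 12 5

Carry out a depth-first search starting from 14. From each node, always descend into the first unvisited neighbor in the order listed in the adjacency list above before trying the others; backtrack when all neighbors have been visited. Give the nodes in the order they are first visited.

Visit 14
14 → 3
3 → 12
12 → 9
9 → 7
7 → 2
2 → 8
8 → 15
15 → 4
4 → 6
6 → 1
1 → 11
11 → 10
10 → 13
13 → 0
15 → 5

14 3 12 9 7 2 8 15 4 6 1 11 10 13 0 5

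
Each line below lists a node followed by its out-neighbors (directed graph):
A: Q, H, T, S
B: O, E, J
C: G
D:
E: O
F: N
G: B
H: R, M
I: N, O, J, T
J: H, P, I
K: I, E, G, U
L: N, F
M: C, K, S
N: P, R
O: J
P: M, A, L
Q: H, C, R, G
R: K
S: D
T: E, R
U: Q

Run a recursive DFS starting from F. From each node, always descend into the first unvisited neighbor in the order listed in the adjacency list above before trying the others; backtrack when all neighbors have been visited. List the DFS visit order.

F, N, P, M, C, G, B, O, J, H, R, K, I, T, E, U, Q, S, D, A, L

Visit F
F → N
N → P
P → M
M → C
C → G
G → B
B → O
O → J
J → H
H → R
R → K
K → I
I → T
T → E
K → U
U → Q
M → S
S → D
P → A
P → L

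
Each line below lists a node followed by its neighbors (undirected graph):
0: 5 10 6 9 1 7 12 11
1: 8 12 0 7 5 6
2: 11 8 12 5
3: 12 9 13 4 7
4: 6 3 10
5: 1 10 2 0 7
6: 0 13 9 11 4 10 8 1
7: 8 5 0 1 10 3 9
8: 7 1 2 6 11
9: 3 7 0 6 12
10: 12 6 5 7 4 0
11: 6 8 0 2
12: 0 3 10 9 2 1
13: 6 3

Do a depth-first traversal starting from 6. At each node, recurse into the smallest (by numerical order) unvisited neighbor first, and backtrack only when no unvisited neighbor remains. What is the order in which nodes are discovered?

6 → 0 → 1 → 5 → 2 → 8 → 7 → 3 → 4 → 10 → 12 → 9 → 13 → 11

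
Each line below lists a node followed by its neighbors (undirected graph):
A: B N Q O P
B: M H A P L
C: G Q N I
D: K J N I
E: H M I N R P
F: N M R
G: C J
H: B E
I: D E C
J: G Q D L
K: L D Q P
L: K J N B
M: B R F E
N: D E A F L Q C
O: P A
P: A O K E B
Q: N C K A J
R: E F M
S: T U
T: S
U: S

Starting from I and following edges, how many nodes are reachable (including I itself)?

BFS from I visits: I, C, D, E, G, N, Q, J, K, H, M, P, R, A, F, L, B, O
Reachable nodes: 18 of 21 total.

18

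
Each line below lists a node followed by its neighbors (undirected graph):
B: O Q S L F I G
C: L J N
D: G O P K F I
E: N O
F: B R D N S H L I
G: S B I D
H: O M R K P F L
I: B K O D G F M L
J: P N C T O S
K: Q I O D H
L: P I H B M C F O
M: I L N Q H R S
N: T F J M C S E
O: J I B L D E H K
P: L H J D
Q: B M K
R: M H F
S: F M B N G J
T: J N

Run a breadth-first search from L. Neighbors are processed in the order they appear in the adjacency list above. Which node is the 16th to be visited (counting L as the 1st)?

Visit L; enqueue P, I, H, B, M, C, F, O → queue [P, I, H, B, M, C, F, O]
Visit P; enqueue J, D → queue [I, H, B, M, C, F, O, J, D]
Visit I; enqueue K, G → queue [H, B, M, C, F, O, J, D, K, G]
Visit H; enqueue R → queue [B, M, C, F, O, J, D, K, G, R]
Visit B; enqueue Q, S → queue [M, C, F, O, J, D, K, G, R, Q, S]
Visit M; enqueue N → queue [C, F, O, J, D, K, G, R, Q, S, N]
Visit C → queue [F, O, J, D, K, G, R, Q, S, N]
Visit F → queue [O, J, D, K, G, R, Q, S, N]
Visit O; enqueue E → queue [J, D, K, G, R, Q, S, N, E]
Visit J; enqueue T → queue [D, K, G, R, Q, S, N, E, T]
Visit D → queue [K, G, R, Q, S, N, E, T]
Visit K → queue [G, R, Q, S, N, E, T]
Visit G → queue [R, Q, S, N, E, T]
Visit R → queue [Q, S, N, E, T]
Visit Q → queue [S, N, E, T]
Visit S → queue [N, E, T]
Visit N → queue [E, T]
Visit E → queue [T]
Visit T → queue []

Visit order: L, P, I, H, B, M, C, F, O, J, D, K, G, R, Q, S, N, E, T

S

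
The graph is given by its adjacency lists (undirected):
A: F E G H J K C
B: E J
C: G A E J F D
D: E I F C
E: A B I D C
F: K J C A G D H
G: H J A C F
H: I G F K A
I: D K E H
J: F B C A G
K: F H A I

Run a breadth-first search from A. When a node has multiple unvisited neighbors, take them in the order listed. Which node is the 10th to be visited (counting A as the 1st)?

B

Visit A; enqueue F, E, G, H, J, K, C → queue [F, E, G, H, J, K, C]
Visit F; enqueue D → queue [E, G, H, J, K, C, D]
Visit E; enqueue B, I → queue [G, H, J, K, C, D, B, I]
Visit G → queue [H, J, K, C, D, B, I]
Visit H → queue [J, K, C, D, B, I]
Visit J → queue [K, C, D, B, I]
Visit K → queue [C, D, B, I]
Visit C → queue [D, B, I]
Visit D → queue [B, I]
Visit B → queue [I]
Visit I → queue []

Visit order: A, F, E, G, H, J, K, C, D, B, I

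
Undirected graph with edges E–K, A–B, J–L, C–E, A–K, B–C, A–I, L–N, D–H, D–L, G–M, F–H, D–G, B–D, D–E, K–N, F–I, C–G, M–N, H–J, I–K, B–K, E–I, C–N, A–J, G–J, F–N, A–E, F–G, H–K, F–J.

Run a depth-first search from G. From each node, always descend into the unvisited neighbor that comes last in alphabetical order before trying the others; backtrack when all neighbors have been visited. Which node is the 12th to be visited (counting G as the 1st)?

Visit G
G → M
M → N
N → L
L → J
J → H
H → K
K → I
I → F
I → E
E → D
D → B
B → C
B → A

Visit order: G, M, N, L, J, H, K, I, F, E, D, B, C, A

B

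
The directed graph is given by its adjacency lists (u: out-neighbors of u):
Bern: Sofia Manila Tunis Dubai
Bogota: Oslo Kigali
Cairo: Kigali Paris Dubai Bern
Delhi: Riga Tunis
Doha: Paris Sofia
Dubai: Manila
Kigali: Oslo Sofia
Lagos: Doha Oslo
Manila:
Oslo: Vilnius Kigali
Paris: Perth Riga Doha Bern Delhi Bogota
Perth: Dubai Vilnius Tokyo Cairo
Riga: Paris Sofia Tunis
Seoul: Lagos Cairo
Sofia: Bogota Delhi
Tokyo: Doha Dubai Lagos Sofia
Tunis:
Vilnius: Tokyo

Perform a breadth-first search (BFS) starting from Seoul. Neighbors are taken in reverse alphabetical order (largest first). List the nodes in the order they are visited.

Visit Seoul; enqueue Lagos, Cairo → queue [Lagos, Cairo]
Visit Lagos; enqueue Oslo, Doha → queue [Cairo, Oslo, Doha]
Visit Cairo; enqueue Paris, Kigali, Dubai, Bern → queue [Oslo, Doha, Paris, Kigali, Dubai, Bern]
Visit Oslo; enqueue Vilnius → queue [Doha, Paris, Kigali, Dubai, Bern, Vilnius]
Visit Doha; enqueue Sofia → queue [Paris, Kigali, Dubai, Bern, Vilnius, Sofia]
Visit Paris; enqueue Riga, Perth, Delhi, Bogota → queue [Kigali, Dubai, Bern, Vilnius, Sofia, Riga, Perth, Delhi, Bogota]
Visit Kigali → queue [Dubai, Bern, Vilnius, Sofia, Riga, Perth, Delhi, Bogota]
Visit Dubai; enqueue Manila → queue [Bern, Vilnius, Sofia, Riga, Perth, Delhi, Bogota, Manila]
Visit Bern; enqueue Tunis → queue [Vilnius, Sofia, Riga, Perth, Delhi, Bogota, Manila, Tunis]
Visit Vilnius; enqueue Tokyo → queue [Sofia, Riga, Perth, Delhi, Bogota, Manila, Tunis, Tokyo]
Visit Sofia → queue [Riga, Perth, Delhi, Bogota, Manila, Tunis, Tokyo]
Visit Riga → queue [Perth, Delhi, Bogota, Manila, Tunis, Tokyo]
Visit Perth → queue [Delhi, Bogota, Manila, Tunis, Tokyo]
Visit Delhi → queue [Bogota, Manila, Tunis, Tokyo]
Visit Bogota → queue [Manila, Tunis, Tokyo]
Visit Manila → queue [Tunis, Tokyo]
Visit Tunis → queue [Tokyo]
Visit Tokyo → queue []

Seoul Lagos Cairo Oslo Doha Paris Kigali Dubai Bern Vilnius Sofia Riga Perth Delhi Bogota Manila Tunis Tokyo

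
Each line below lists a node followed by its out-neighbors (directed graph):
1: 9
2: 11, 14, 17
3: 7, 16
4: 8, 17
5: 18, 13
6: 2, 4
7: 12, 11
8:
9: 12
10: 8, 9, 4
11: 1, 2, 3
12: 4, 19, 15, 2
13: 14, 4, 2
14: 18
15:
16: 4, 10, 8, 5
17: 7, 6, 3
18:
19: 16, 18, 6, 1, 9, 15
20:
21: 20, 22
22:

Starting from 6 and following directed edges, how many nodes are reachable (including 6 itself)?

BFS from 6 visits: 6, 4, 2, 17, 8, 14, 11, 7, 3, 18, 1, 12, 16, 9, 19, 15, 10, 5, 13
Reachable nodes: 19 of 22 total.

19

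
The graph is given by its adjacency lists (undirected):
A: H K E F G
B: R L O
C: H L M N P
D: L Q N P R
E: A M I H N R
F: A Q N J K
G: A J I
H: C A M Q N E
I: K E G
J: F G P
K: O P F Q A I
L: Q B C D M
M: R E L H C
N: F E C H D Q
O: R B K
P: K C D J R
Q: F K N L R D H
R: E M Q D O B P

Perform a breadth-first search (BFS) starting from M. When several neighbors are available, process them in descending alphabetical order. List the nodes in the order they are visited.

M → R → L → H → E → C → Q → P → O → D → B → N → A → I → K → F → J → G

Visit M; enqueue R, L, H, E, C → queue [R, L, H, E, C]
Visit R; enqueue Q, P, O, D, B → queue [L, H, E, C, Q, P, O, D, B]
Visit L → queue [H, E, C, Q, P, O, D, B]
Visit H; enqueue N, A → queue [E, C, Q, P, O, D, B, N, A]
Visit E; enqueue I → queue [C, Q, P, O, D, B, N, A, I]
Visit C → queue [Q, P, O, D, B, N, A, I]
Visit Q; enqueue K, F → queue [P, O, D, B, N, A, I, K, F]
Visit P; enqueue J → queue [O, D, B, N, A, I, K, F, J]
Visit O → queue [D, B, N, A, I, K, F, J]
Visit D → queue [B, N, A, I, K, F, J]
Visit B → queue [N, A, I, K, F, J]
Visit N → queue [A, I, K, F, J]
Visit A; enqueue G → queue [I, K, F, J, G]
Visit I → queue [K, F, J, G]
Visit K → queue [F, J, G]
Visit F → queue [J, G]
Visit J → queue [G]
Visit G → queue []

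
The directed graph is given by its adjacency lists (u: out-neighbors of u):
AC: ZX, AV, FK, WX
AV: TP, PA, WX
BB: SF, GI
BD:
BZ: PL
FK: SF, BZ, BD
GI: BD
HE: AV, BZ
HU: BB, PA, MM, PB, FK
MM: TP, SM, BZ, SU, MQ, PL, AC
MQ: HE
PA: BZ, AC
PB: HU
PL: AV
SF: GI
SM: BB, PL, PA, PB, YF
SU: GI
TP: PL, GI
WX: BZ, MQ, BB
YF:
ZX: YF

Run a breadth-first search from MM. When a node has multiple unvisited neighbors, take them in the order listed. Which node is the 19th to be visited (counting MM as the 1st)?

Visit MM; enqueue TP, SM, BZ, SU, MQ, PL, AC → queue [TP, SM, BZ, SU, MQ, PL, AC]
Visit TP; enqueue GI → queue [SM, BZ, SU, MQ, PL, AC, GI]
Visit SM; enqueue BB, PA, PB, YF → queue [BZ, SU, MQ, PL, AC, GI, BB, PA, PB, YF]
Visit BZ → queue [SU, MQ, PL, AC, GI, BB, PA, PB, YF]
Visit SU → queue [MQ, PL, AC, GI, BB, PA, PB, YF]
Visit MQ; enqueue HE → queue [PL, AC, GI, BB, PA, PB, YF, HE]
Visit PL; enqueue AV → queue [AC, GI, BB, PA, PB, YF, HE, AV]
Visit AC; enqueue ZX, FK, WX → queue [GI, BB, PA, PB, YF, HE, AV, ZX, FK, WX]
Visit GI; enqueue BD → queue [BB, PA, PB, YF, HE, AV, ZX, FK, WX, BD]
Visit BB; enqueue SF → queue [PA, PB, YF, HE, AV, ZX, FK, WX, BD, SF]
Visit PA → queue [PB, YF, HE, AV, ZX, FK, WX, BD, SF]
Visit PB; enqueue HU → queue [YF, HE, AV, ZX, FK, WX, BD, SF, HU]
Visit YF → queue [HE, AV, ZX, FK, WX, BD, SF, HU]
Visit HE → queue [AV, ZX, FK, WX, BD, SF, HU]
Visit AV → queue [ZX, FK, WX, BD, SF, HU]
Visit ZX → queue [FK, WX, BD, SF, HU]
Visit FK → queue [WX, BD, SF, HU]
Visit WX → queue [BD, SF, HU]
Visit BD → queue [SF, HU]
Visit SF → queue [HU]
Visit HU → queue []

Visit order: MM, TP, SM, BZ, SU, MQ, PL, AC, GI, BB, PA, PB, YF, HE, AV, ZX, FK, WX, BD, SF, HU

BD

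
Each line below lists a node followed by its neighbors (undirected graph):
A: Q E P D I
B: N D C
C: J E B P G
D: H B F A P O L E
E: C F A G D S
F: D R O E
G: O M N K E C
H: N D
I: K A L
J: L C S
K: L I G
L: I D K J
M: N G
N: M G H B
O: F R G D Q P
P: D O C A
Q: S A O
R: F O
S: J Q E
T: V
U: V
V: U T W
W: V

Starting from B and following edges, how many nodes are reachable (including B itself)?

BFS from B visits: B, N, D, C, M, G, H, F, A, P, O, L, E, J, K, R, Q, I, S
Reachable nodes: 19 of 23 total.

19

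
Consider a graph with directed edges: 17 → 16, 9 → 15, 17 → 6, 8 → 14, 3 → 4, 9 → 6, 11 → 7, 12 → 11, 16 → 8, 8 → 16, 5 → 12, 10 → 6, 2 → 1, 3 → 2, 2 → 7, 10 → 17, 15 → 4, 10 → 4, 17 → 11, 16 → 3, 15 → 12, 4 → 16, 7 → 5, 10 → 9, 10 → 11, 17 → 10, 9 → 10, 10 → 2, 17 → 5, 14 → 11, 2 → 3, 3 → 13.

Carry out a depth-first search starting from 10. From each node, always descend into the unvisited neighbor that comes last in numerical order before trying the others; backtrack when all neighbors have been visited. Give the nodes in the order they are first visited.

10 → 17 → 16 → 8 → 14 → 11 → 7 → 5 → 12 → 3 → 13 → 4 → 2 → 1 → 6 → 9 → 15

Visit 10
10 → 17
17 → 16
16 → 8
8 → 14
14 → 11
11 → 7
7 → 5
5 → 12
16 → 3
3 → 13
3 → 4
3 → 2
2 → 1
17 → 6
10 → 9
9 → 15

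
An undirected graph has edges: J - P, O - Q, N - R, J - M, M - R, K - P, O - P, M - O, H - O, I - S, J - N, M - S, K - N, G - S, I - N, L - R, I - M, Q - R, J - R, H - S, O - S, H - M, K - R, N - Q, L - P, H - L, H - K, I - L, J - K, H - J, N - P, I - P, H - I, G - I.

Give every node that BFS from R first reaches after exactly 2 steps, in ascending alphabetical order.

H, I, O, P, S

Level 0: R
Level 1: J, K, L, M, N, Q
Level 2: H, I, O, P, S
Level 3: G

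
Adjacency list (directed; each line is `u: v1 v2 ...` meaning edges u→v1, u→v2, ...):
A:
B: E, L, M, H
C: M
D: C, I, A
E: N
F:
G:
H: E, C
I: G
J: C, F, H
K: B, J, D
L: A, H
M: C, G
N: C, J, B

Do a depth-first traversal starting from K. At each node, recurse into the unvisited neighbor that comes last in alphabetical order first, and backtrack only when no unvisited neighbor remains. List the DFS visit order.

K J H E N C M G B L A F D I

Visit K
K → J
J → H
H → E
E → N
N → C
C → M
M → G
N → B
B → L
L → A
J → F
K → D
D → I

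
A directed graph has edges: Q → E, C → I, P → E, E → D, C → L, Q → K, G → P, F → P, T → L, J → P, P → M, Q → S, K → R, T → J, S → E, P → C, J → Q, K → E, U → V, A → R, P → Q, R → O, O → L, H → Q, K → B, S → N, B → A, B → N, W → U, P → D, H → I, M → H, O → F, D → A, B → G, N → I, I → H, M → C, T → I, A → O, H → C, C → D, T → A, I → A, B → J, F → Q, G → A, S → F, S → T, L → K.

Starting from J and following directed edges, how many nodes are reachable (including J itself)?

20

BFS from J visits: J, P, Q, C, D, E, M, K, S, I, L, A, H, B, R, F, N, T, O, G
Reachable nodes: 20 of 23 total.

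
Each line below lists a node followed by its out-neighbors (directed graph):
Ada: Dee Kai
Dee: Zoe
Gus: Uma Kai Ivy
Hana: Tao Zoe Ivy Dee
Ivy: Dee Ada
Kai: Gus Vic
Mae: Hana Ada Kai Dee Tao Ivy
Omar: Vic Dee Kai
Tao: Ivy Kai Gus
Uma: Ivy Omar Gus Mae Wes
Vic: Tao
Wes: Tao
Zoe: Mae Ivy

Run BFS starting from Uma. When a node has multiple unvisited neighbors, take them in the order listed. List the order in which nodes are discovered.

Uma -> Ivy -> Omar -> Gus -> Mae -> Wes -> Dee -> Ada -> Vic -> Kai -> Hana -> Tao -> Zoe

Visit Uma; enqueue Ivy, Omar, Gus, Mae, Wes → queue [Ivy, Omar, Gus, Mae, Wes]
Visit Ivy; enqueue Dee, Ada → queue [Omar, Gus, Mae, Wes, Dee, Ada]
Visit Omar; enqueue Vic, Kai → queue [Gus, Mae, Wes, Dee, Ada, Vic, Kai]
Visit Gus → queue [Mae, Wes, Dee, Ada, Vic, Kai]
Visit Mae; enqueue Hana, Tao → queue [Wes, Dee, Ada, Vic, Kai, Hana, Tao]
Visit Wes → queue [Dee, Ada, Vic, Kai, Hana, Tao]
Visit Dee; enqueue Zoe → queue [Ada, Vic, Kai, Hana, Tao, Zoe]
Visit Ada → queue [Vic, Kai, Hana, Tao, Zoe]
Visit Vic → queue [Kai, Hana, Tao, Zoe]
Visit Kai → queue [Hana, Tao, Zoe]
Visit Hana → queue [Tao, Zoe]
Visit Tao → queue [Zoe]
Visit Zoe → queue []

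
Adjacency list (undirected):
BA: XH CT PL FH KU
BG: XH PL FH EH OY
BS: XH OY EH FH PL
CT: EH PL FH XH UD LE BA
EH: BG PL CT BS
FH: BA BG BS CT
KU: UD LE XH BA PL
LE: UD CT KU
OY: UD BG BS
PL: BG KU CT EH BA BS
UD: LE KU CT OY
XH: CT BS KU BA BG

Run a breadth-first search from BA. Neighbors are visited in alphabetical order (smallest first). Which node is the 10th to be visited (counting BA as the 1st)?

Visit BA; enqueue CT, FH, KU, PL, XH → queue [CT, FH, KU, PL, XH]
Visit CT; enqueue EH, LE, UD → queue [FH, KU, PL, XH, EH, LE, UD]
Visit FH; enqueue BG, BS → queue [KU, PL, XH, EH, LE, UD, BG, BS]
Visit KU → queue [PL, XH, EH, LE, UD, BG, BS]
Visit PL → queue [XH, EH, LE, UD, BG, BS]
Visit XH → queue [EH, LE, UD, BG, BS]
Visit EH → queue [LE, UD, BG, BS]
Visit LE → queue [UD, BG, BS]
Visit UD; enqueue OY → queue [BG, BS, OY]
Visit BG → queue [BS, OY]
Visit BS → queue [OY]
Visit OY → queue []

Visit order: BA, CT, FH, KU, PL, XH, EH, LE, UD, BG, BS, OY

BG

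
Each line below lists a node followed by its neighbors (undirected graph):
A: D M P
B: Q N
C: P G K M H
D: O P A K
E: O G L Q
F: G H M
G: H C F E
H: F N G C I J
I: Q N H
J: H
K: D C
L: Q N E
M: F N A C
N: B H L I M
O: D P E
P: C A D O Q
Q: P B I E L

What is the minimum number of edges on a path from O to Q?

Level 0: O
Level 1: D, E, P
Level 2: A, C, G, K, L, Q
Level 3: B, F, H, I, M, N
Level 4: J
Q first appears at level 2.

2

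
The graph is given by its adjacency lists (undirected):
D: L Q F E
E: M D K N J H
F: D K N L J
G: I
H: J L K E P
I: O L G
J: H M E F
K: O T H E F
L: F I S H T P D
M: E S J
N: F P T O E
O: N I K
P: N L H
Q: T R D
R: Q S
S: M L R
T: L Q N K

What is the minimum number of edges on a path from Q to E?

2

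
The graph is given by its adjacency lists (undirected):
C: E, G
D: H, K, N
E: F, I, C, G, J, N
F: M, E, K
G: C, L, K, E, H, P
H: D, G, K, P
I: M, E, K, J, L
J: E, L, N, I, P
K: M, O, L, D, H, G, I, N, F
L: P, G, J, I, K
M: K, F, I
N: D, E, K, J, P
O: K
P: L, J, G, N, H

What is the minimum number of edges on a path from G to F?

Level 0: G
Level 1: C, E, H, K, L, P
Level 2: D, F, I, J, M, N, O
F first appears at level 2.

2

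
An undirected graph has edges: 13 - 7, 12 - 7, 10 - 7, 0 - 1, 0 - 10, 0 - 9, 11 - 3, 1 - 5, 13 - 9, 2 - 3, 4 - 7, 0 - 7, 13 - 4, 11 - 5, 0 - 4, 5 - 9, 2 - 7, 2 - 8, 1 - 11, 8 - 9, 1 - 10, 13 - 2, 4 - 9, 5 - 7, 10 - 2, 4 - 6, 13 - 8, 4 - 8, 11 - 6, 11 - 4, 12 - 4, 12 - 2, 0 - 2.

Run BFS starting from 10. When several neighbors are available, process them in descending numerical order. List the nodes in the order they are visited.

10, 7, 2, 1, 0, 13, 12, 5, 4, 8, 3, 11, 9, 6

Visit 10; enqueue 7, 2, 1, 0 → queue [7, 2, 1, 0]
Visit 7; enqueue 13, 12, 5, 4 → queue [2, 1, 0, 13, 12, 5, 4]
Visit 2; enqueue 8, 3 → queue [1, 0, 13, 12, 5, 4, 8, 3]
Visit 1; enqueue 11 → queue [0, 13, 12, 5, 4, 8, 3, 11]
Visit 0; enqueue 9 → queue [13, 12, 5, 4, 8, 3, 11, 9]
Visit 13 → queue [12, 5, 4, 8, 3, 11, 9]
Visit 12 → queue [5, 4, 8, 3, 11, 9]
Visit 5 → queue [4, 8, 3, 11, 9]
Visit 4; enqueue 6 → queue [8, 3, 11, 9, 6]
Visit 8 → queue [3, 11, 9, 6]
Visit 3 → queue [11, 9, 6]
Visit 11 → queue [9, 6]
Visit 9 → queue [6]
Visit 6 → queue []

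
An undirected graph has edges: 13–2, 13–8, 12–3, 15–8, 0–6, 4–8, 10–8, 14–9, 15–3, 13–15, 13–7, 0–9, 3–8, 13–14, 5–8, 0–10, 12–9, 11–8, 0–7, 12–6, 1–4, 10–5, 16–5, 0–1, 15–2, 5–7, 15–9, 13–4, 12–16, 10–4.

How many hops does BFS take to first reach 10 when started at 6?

2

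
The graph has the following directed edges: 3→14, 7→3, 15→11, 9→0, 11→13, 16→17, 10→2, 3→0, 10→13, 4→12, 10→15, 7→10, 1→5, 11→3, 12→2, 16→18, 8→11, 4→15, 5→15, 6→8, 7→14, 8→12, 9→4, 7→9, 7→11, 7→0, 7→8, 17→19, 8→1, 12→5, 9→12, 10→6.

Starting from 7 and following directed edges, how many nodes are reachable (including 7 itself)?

BFS from 7 visits: 7, 0, 3, 8, 9, 10, 11, 14, 1, 12, 4, 2, 6, 13, 15, 5
Reachable nodes: 16 of 20 total.

16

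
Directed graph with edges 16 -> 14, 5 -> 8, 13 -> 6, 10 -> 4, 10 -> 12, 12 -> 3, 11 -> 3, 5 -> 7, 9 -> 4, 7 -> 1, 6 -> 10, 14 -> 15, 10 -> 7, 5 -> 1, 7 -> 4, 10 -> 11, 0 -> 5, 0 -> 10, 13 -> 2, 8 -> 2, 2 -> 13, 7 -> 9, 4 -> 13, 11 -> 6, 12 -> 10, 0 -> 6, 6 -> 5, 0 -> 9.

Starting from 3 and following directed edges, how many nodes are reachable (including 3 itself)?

BFS from 3 visits: 3
Reachable nodes: 1 of 17 total.

1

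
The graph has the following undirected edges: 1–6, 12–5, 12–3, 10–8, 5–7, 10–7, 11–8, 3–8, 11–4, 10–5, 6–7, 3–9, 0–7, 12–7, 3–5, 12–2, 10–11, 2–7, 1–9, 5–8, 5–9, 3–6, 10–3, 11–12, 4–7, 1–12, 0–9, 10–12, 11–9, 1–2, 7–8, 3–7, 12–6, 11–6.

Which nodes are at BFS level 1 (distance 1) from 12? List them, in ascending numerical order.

1, 2, 3, 5, 6, 7, 10, 11

Level 0: 12
Level 1: 1, 2, 3, 5, 6, 7, 10, 11
Level 2: 0, 4, 8, 9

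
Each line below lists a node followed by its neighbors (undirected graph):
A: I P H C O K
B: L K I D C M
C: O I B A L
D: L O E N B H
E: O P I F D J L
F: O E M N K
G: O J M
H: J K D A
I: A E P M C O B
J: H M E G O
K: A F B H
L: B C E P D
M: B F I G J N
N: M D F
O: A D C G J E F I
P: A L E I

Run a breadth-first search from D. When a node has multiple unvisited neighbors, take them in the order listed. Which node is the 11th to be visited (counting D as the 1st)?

G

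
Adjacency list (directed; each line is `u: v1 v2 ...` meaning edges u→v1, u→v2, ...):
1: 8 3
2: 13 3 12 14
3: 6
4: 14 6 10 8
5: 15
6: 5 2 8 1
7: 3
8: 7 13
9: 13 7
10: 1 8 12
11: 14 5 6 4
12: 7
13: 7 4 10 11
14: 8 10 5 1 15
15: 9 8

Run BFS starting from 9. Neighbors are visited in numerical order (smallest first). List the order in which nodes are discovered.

9 -> 7 -> 13 -> 3 -> 4 -> 10 -> 11 -> 6 -> 8 -> 14 -> 1 -> 12 -> 5 -> 2 -> 15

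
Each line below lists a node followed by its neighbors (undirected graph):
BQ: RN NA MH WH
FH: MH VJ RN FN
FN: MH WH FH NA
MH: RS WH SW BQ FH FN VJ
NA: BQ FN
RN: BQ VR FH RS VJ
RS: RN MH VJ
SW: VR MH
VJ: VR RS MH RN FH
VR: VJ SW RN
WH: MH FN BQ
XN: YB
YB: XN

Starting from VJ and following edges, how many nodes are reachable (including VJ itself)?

BFS from VJ visits: VJ, FH, MH, RN, RS, VR, FN, BQ, SW, WH, NA
Reachable nodes: 11 of 13 total.

11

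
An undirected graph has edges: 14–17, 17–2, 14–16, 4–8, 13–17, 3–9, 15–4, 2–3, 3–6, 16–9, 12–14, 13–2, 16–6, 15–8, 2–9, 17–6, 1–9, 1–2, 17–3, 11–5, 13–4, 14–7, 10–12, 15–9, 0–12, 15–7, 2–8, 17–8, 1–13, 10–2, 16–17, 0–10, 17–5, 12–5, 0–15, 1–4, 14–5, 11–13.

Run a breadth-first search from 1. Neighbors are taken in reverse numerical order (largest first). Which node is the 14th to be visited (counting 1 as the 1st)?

Visit 1; enqueue 13, 9, 4, 2 → queue [13, 9, 4, 2]
Visit 13; enqueue 17, 11 → queue [9, 4, 2, 17, 11]
Visit 9; enqueue 16, 15, 3 → queue [4, 2, 17, 11, 16, 15, 3]
Visit 4; enqueue 8 → queue [2, 17, 11, 16, 15, 3, 8]
Visit 2; enqueue 10 → queue [17, 11, 16, 15, 3, 8, 10]
Visit 17; enqueue 14, 6, 5 → queue [11, 16, 15, 3, 8, 10, 14, 6, 5]
Visit 11 → queue [16, 15, 3, 8, 10, 14, 6, 5]
Visit 16 → queue [15, 3, 8, 10, 14, 6, 5]
Visit 15; enqueue 7, 0 → queue [3, 8, 10, 14, 6, 5, 7, 0]
Visit 3 → queue [8, 10, 14, 6, 5, 7, 0]
Visit 8 → queue [10, 14, 6, 5, 7, 0]
Visit 10; enqueue 12 → queue [14, 6, 5, 7, 0, 12]
Visit 14 → queue [6, 5, 7, 0, 12]
Visit 6 → queue [5, 7, 0, 12]
Visit 5 → queue [7, 0, 12]
Visit 7 → queue [0, 12]
Visit 0 → queue [12]
Visit 12 → queue []

Visit order: 1, 13, 9, 4, 2, 17, 11, 16, 15, 3, 8, 10, 14, 6, 5, 7, 0, 12

6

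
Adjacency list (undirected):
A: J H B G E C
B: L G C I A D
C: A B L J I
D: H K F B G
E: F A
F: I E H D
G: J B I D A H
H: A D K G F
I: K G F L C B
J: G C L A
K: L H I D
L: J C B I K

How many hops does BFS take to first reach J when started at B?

2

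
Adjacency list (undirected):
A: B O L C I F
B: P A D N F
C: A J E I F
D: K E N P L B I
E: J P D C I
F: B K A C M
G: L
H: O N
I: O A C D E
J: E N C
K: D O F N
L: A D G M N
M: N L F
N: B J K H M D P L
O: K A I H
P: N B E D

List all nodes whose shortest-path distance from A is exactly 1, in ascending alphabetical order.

Level 0: A
Level 1: B, C, F, I, L, O
Level 2: D, E, G, H, J, K, M, N, P

B, C, F, I, L, O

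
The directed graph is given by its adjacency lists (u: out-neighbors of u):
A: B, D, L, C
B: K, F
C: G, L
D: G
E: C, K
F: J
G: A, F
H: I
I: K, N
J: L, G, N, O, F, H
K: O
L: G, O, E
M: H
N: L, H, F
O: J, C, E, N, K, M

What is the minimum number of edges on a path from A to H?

Level 0: A
Level 1: B, C, D, L
Level 2: E, F, G, K, O
Level 3: J, M, N
Level 4: H
Level 5: I
H first appears at level 4.

4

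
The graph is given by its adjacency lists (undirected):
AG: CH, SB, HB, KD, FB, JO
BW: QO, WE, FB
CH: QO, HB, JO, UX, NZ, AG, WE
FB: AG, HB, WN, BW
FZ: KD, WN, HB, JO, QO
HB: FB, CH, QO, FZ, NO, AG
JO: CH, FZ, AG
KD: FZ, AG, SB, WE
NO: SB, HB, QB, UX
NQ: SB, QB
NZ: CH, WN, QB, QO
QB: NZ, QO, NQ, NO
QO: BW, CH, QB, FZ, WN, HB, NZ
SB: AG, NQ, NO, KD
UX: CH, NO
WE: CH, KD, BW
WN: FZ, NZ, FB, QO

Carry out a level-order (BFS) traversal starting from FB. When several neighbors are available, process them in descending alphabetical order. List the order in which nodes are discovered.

FB → WN → HB → BW → AG → QO → NZ → FZ → NO → CH → WE → SB → KD → JO → QB → UX → NQ

Visit FB; enqueue WN, HB, BW, AG → queue [WN, HB, BW, AG]
Visit WN; enqueue QO, NZ, FZ → queue [HB, BW, AG, QO, NZ, FZ]
Visit HB; enqueue NO, CH → queue [BW, AG, QO, NZ, FZ, NO, CH]
Visit BW; enqueue WE → queue [AG, QO, NZ, FZ, NO, CH, WE]
Visit AG; enqueue SB, KD, JO → queue [QO, NZ, FZ, NO, CH, WE, SB, KD, JO]
Visit QO; enqueue QB → queue [NZ, FZ, NO, CH, WE, SB, KD, JO, QB]
Visit NZ → queue [FZ, NO, CH, WE, SB, KD, JO, QB]
Visit FZ → queue [NO, CH, WE, SB, KD, JO, QB]
Visit NO; enqueue UX → queue [CH, WE, SB, KD, JO, QB, UX]
Visit CH → queue [WE, SB, KD, JO, QB, UX]
Visit WE → queue [SB, KD, JO, QB, UX]
Visit SB; enqueue NQ → queue [KD, JO, QB, UX, NQ]
Visit KD → queue [JO, QB, UX, NQ]
Visit JO → queue [QB, UX, NQ]
Visit QB → queue [UX, NQ]
Visit UX → queue [NQ]
Visit NQ → queue []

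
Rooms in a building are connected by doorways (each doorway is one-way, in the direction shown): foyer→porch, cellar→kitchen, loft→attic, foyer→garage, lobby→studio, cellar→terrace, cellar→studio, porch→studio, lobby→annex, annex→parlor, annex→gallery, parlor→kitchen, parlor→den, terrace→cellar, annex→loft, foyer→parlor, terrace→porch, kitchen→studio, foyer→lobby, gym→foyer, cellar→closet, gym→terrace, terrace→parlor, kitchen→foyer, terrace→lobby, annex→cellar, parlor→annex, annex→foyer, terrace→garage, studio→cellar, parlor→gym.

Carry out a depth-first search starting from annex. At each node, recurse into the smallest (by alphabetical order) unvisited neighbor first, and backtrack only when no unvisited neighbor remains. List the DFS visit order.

annex, cellar, closet, kitchen, foyer, garage, lobby, studio, parlor, den, gym, terrace, porch, gallery, loft, attic

Visit annex
annex → cellar
cellar → closet
cellar → kitchen
kitchen → foyer
foyer → garage
foyer → lobby
lobby → studio
foyer → parlor
parlor → den
parlor → gym
gym → terrace
terrace → porch
annex → gallery
annex → loft
loft → attic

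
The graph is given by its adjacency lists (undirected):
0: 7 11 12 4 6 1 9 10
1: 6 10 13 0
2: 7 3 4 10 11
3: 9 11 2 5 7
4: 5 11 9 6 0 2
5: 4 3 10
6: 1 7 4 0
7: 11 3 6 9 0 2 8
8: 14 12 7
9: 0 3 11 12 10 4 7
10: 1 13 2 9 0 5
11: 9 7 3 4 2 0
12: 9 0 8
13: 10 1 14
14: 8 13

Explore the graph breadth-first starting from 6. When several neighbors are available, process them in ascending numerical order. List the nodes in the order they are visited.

Visit 6; enqueue 0, 1, 4, 7 → queue [0, 1, 4, 7]
Visit 0; enqueue 9, 10, 11, 12 → queue [1, 4, 7, 9, 10, 11, 12]
Visit 1; enqueue 13 → queue [4, 7, 9, 10, 11, 12, 13]
Visit 4; enqueue 2, 5 → queue [7, 9, 10, 11, 12, 13, 2, 5]
Visit 7; enqueue 3, 8 → queue [9, 10, 11, 12, 13, 2, 5, 3, 8]
Visit 9 → queue [10, 11, 12, 13, 2, 5, 3, 8]
Visit 10 → queue [11, 12, 13, 2, 5, 3, 8]
Visit 11 → queue [12, 13, 2, 5, 3, 8]
Visit 12 → queue [13, 2, 5, 3, 8]
Visit 13; enqueue 14 → queue [2, 5, 3, 8, 14]
Visit 2 → queue [5, 3, 8, 14]
Visit 5 → queue [3, 8, 14]
Visit 3 → queue [8, 14]
Visit 8 → queue [14]
Visit 14 → queue []

6 0 1 4 7 9 10 11 12 13 2 5 3 8 14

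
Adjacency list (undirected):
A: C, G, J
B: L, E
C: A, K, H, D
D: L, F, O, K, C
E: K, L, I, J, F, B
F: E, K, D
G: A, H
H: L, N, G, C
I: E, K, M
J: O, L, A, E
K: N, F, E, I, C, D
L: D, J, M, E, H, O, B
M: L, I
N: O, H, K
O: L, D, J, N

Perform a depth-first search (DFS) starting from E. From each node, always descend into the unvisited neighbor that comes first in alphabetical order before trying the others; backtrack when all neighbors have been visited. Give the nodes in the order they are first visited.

E → B → L → D → C → A → G → H → N → K → F → I → M → O → J

Visit E
E → B
B → L
L → D
D → C
C → A
A → G
G → H
H → N
N → K
K → F
K → I
I → M
N → O
O → J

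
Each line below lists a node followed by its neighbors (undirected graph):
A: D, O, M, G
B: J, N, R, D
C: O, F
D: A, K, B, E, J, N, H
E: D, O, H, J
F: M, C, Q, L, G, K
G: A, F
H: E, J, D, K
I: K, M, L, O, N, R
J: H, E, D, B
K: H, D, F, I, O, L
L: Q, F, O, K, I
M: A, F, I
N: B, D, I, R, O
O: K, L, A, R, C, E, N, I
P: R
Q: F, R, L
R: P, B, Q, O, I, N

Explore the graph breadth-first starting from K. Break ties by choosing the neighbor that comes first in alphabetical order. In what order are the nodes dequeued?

K -> D -> F -> H -> I -> L -> O -> A -> B -> E -> J -> N -> C -> G -> M -> Q -> R -> P

Visit K; enqueue D, F, H, I, L, O → queue [D, F, H, I, L, O]
Visit D; enqueue A, B, E, J, N → queue [F, H, I, L, O, A, B, E, J, N]
Visit F; enqueue C, G, M, Q → queue [H, I, L, O, A, B, E, J, N, C, G, M, Q]
Visit H → queue [I, L, O, A, B, E, J, N, C, G, M, Q]
Visit I; enqueue R → queue [L, O, A, B, E, J, N, C, G, M, Q, R]
Visit L → queue [O, A, B, E, J, N, C, G, M, Q, R]
Visit O → queue [A, B, E, J, N, C, G, M, Q, R]
Visit A → queue [B, E, J, N, C, G, M, Q, R]
Visit B → queue [E, J, N, C, G, M, Q, R]
Visit E → queue [J, N, C, G, M, Q, R]
Visit J → queue [N, C, G, M, Q, R]
Visit N → queue [C, G, M, Q, R]
Visit C → queue [G, M, Q, R]
Visit G → queue [M, Q, R]
Visit M → queue [Q, R]
Visit Q → queue [R]
Visit R; enqueue P → queue [P]
Visit P → queue []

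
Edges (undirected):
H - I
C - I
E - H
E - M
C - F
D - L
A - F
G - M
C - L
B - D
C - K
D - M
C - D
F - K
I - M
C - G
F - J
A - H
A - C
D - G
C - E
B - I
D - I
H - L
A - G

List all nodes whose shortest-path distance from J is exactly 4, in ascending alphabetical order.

B, M

Level 0: J
Level 1: F
Level 2: A, C, K
Level 3: D, E, G, H, I, L
Level 4: B, M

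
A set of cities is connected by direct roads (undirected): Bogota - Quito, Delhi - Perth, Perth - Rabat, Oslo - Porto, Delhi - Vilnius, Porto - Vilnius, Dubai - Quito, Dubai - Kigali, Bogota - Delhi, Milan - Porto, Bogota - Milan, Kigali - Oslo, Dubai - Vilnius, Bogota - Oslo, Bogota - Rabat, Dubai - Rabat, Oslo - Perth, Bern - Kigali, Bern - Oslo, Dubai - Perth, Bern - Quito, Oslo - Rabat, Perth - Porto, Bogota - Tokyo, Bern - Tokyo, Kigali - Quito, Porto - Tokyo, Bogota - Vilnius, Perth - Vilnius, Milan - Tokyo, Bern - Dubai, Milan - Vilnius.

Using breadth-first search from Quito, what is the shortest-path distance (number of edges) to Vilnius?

2

Level 0: Quito
Level 1: Bern, Bogota, Dubai, Kigali
Level 2: Delhi, Milan, Oslo, Perth, Rabat, Tokyo, Vilnius
Level 3: Porto
Vilnius first appears at level 2.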